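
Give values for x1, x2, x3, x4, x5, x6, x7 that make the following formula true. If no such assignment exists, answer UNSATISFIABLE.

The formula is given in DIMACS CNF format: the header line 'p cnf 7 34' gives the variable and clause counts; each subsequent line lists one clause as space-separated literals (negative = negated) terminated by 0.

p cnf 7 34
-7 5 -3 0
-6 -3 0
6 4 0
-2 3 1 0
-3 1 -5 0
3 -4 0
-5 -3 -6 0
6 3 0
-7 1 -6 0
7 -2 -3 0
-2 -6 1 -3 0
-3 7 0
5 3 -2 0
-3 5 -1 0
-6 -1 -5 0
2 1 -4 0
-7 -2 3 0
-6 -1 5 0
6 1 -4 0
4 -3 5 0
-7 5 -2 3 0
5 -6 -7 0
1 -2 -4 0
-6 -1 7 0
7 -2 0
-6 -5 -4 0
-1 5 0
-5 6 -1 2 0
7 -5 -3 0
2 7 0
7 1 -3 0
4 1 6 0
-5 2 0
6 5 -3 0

x1 ↦ True,  x2 ↦ True,  x3 ↦ True,  x4 ↦ True,  x5 ↦ True,  x6 ↦ False,  x7 ↦ True

Branch on x6: set x6 = False.
From the singleton clause (x4), x4 = True.
From the singleton clause (x3), x3 = True.
From the singleton clause (x7), x7 = True.
From the singleton clause (x5), x5 = True.
From the singleton clause (x1), x1 = True.
From the singleton clause (x2), x2 = True.
Every clause now holds.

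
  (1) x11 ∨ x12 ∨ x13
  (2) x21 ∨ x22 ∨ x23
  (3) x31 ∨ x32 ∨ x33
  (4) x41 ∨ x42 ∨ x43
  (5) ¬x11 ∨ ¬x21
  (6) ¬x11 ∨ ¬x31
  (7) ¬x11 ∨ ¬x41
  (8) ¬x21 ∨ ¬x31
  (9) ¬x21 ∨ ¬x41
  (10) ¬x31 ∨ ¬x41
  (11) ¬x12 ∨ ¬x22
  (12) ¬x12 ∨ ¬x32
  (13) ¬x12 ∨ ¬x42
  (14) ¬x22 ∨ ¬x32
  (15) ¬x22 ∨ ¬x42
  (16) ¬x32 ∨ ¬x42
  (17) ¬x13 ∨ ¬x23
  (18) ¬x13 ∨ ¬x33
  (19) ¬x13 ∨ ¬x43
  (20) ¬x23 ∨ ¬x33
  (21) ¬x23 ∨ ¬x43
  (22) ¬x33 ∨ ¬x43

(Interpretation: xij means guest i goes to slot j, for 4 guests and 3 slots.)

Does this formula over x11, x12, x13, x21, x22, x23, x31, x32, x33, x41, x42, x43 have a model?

Try x11 = False.
Try x12 = True.
(¬x22) alone gives x22 = False.
(¬x32) alone gives x32 = False.
(¬x42) alone gives x42 = False.
Try x21 = True.
(¬x31) alone gives x31 = False.
(x33) alone gives x33 = True.
(¬x41) alone gives x41 = False.
(x43) alone gives x43 = True.
That conflicts with the unit clause (¬x43).
Backtrack on x21: now try x21 = False.
(x23) alone gives x23 = True.
(¬x13) alone gives x13 = False.
(¬x33) alone gives x33 = False.
(x31) alone gives x31 = True.
(¬x41) alone gives x41 = False.
(x43) alone gives x43 = True.
That conflicts with the unit clause (¬x43).
Either choice for x21 ends in contradiction.
Backtrack on x12: now try x12 = False.
(x13) alone gives x13 = True.
(¬x23) alone gives x23 = False.
(¬x33) alone gives x33 = False.
(¬x43) alone gives x43 = False.
Try x21 = True.
(¬x31) alone gives x31 = False.
(x32) alone gives x32 = True.
(¬x41) alone gives x41 = False.
(x42) alone gives x42 = True.
That conflicts with the unit clause (¬x42).
Backtrack on x21: now try x21 = False.
(x22) alone gives x22 = True.
(¬x32) alone gives x32 = False.
(x31) alone gives x31 = True.
(¬x41) alone gives x41 = False.
(x42) alone gives x42 = True.
That conflicts with the unit clause (¬x42).
Either choice for x21 ends in contradiction.
Either choice for x12 ends in contradiction.
Backtrack on x11: now try x11 = True.
(¬x21) alone gives x21 = False.
(¬x31) alone gives x31 = False.
(¬x41) alone gives x41 = False.
Try x22 = True.
(¬x12) alone gives x12 = False.
(¬x32) alone gives x32 = False.
(x33) alone gives x33 = True.
(¬x42) alone gives x42 = False.
(x43) alone gives x43 = True.
That conflicts with the unit clause (¬x43).
Backtrack on x22: now try x22 = False.
(x23) alone gives x23 = True.
(¬x13) alone gives x13 = False.
(¬x33) alone gives x33 = False.
(x32) alone gives x32 = True.
(¬x12) alone gives x12 = False.
(¬x42) alone gives x42 = False.
(x43) alone gives x43 = True.
That conflicts with the unit clause (¬x43).
Either choice for x22 ends in contradiction.
Either choice for x11 ends in contradiction.
No assignment satisfies every clause.

Unsatisfiable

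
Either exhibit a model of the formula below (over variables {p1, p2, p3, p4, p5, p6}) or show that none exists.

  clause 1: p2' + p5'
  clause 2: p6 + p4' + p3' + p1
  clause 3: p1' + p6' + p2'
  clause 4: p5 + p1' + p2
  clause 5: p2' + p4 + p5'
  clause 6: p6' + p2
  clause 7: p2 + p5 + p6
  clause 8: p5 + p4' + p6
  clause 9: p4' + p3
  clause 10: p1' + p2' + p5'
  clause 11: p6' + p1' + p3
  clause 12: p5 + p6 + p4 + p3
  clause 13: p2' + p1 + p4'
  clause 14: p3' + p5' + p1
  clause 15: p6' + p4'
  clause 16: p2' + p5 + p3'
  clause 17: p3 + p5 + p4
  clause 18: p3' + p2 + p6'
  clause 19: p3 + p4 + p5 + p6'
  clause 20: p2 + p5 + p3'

Case p2 = 0:
Unit clause (p6') forces p6 = 0.
Unit clause (p5) forces p5 = 1.
Case p4 = 0:
Case p3 = 0:
All clauses hold; p1 can take either value.

p1: 1; p2: 0; p3: 0; p4: 0; p5: 1; p6: 0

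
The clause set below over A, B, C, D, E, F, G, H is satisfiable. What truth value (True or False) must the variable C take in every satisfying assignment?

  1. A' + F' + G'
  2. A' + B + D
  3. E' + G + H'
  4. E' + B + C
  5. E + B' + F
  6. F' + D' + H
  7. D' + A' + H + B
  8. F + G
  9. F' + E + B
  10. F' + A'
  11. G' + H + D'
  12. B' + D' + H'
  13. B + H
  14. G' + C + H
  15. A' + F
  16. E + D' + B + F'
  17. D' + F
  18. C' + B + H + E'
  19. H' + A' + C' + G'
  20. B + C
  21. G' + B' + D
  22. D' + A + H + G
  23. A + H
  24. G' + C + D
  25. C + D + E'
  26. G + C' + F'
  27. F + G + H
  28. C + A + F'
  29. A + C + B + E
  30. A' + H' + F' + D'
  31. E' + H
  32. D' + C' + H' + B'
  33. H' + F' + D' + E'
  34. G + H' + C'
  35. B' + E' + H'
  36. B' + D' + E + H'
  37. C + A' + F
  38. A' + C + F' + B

Suppose C = 0.
Unit clause (B) forces B = 1.
Case E = 1:
Unit clause (D) forces D = 1.
Unit clause (H') forces H = 0.
Now (H) is unsatisfied and unit — conflict.
That branch fails; take E = 0 instead.
Unit clause (F) forces F = 1.
Unit clause (A') forces A = 0.
Now (A) is unsatisfied and unit — conflict.
Either choice for E ends in contradiction.
So every satisfying assignment has C = True.

True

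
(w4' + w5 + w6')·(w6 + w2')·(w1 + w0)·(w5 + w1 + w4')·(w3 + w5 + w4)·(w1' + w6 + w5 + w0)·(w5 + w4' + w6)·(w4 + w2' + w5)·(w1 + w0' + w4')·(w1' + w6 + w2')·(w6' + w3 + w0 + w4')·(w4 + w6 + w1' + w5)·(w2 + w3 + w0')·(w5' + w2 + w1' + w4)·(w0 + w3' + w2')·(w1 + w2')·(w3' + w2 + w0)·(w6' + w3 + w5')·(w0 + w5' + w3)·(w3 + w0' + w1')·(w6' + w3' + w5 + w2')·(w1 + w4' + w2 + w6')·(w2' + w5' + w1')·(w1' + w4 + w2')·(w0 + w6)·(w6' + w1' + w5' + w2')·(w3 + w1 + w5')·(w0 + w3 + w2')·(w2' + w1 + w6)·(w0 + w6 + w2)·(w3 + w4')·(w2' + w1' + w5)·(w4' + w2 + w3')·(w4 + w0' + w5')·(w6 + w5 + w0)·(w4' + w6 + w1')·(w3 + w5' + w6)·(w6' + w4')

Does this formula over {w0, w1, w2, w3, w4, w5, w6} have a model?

Yes, satisfiable

Branch on w6: set w6 = 0.
(w2') alone gives w2 = 0.
(w0) alone gives w0 = 1.
(w3) alone gives w3 = 1.
(w4') alone gives w4 = 0.
(w5') alone gives w5 = 0.
(w1') alone gives w1 = 0.
All clauses are satisfied.
A satisfying assignment: w0: 1, w1: 0, w2: 0, w3: 1, w4: 0, w5: 0, w6: 0.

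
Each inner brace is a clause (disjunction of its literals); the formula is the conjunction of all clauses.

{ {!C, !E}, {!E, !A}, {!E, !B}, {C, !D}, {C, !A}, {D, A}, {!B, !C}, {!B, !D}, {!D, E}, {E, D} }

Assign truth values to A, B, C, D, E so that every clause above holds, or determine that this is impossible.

Branch on C: set C = false.
From the singleton clause (!D), D = false.
From the singleton clause (!A), A = false.
Now (A) is unsatisfied and unit — conflict.
That branch fails; take C = true instead.
From the singleton clause (!E), E = false.
From the singleton clause (!B), B = false.
From the singleton clause (!D), D = false.
Now (D) is unsatisfied and unit — conflict.
Neither C = true nor C = false works.

UNSATISFIABLE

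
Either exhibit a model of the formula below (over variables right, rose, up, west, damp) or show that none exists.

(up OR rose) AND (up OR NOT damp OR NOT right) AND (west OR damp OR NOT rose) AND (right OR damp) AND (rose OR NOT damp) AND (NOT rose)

right: true,  rose: false,  up: true,  west: false,  damp: false

The clause (NOT rose) is unit, so rose = false.
The clause (up) is unit, so up = true.
The clause (NOT damp) is unit, so damp = false.
The clause (right) is unit, so right = true.
No clause remains; west is free.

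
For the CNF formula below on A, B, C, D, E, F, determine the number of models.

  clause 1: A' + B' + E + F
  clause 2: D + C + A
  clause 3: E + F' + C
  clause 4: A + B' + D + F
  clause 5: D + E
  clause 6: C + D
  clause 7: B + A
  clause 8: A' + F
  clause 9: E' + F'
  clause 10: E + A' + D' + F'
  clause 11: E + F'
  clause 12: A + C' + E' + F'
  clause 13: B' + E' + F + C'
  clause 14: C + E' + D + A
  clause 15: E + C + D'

There are 2^6 = 64 truth assignments over (A, B, C, D, E, F).
Split on A. With A = 1, the clauses containing A are satisfied and A' drops from the rest; 0 of the 2^5 = 32 assignments to the other variables satisfy what remains.
With A = 0, by the same count on the reduced clause set, 2 assignments work.
Total: 0 + 2 = 2.

2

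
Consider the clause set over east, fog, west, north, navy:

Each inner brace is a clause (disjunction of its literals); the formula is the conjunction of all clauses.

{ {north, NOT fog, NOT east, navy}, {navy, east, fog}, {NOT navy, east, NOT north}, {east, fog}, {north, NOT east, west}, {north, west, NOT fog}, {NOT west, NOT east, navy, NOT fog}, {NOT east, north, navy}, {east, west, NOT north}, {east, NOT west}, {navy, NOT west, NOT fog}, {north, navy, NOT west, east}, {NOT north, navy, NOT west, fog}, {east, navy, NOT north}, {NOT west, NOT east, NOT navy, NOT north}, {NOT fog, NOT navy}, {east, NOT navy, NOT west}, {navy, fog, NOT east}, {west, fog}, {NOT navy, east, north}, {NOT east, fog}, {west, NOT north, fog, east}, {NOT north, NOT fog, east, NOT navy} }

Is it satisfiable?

Branch on east: set east = true.
From the singleton clause (fog), fog = true.
From the singleton clause (NOT navy), navy = false.
From the singleton clause (north), north = true.
From the singleton clause (NOT west), west = false.
This assignment satisfies each clause.
A satisfying assignment: east: true; fog: true; west: false; north: true; navy: false.

Yes, satisfiable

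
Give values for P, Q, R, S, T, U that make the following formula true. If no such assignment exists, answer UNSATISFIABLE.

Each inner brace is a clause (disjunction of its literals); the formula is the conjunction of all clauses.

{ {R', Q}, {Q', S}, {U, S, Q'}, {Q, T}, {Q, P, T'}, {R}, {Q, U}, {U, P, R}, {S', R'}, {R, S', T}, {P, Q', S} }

The clause (R) is unit, so R = 1.
The clause (Q) is unit, so Q = 1.
The clause (S) is unit, so S = 1.
But (S') is also a unit clause — contradiction.

UNSATISFIABLE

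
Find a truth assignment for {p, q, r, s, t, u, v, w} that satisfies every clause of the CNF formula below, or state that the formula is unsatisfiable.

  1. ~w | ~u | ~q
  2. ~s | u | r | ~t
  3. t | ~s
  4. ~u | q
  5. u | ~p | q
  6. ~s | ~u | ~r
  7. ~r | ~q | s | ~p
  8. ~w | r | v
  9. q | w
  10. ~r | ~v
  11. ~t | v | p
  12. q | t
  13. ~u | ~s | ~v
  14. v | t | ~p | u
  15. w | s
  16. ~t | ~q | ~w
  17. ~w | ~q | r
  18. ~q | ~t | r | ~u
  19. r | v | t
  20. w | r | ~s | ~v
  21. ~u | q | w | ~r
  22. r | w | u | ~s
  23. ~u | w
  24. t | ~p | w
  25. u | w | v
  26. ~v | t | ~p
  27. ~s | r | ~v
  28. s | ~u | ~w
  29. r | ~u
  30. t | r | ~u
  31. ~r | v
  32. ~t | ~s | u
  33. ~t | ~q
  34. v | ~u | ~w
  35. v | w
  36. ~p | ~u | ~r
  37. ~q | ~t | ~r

Try t = 1.
Unit clause (~q) forces q = 0.
Unit clause (~u) forces u = 0.
Unit clause (~p) forces p = 0.
Unit clause (w) forces w = 1.
Unit clause (v) forces v = 1.
Unit clause (~r) forces r = 0.
Unit clause (~s) forces s = 0.
Every clause now holds.

p=0, q=0, r=0, s=0, t=1, u=0, v=1, w=1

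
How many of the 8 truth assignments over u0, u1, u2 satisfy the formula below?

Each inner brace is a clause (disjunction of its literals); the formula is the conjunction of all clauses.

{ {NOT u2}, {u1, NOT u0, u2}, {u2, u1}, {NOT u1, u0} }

There are 2^3 = 8 truth assignments over (u0, u1, u2).
Split on u2. With u2 = true, the clauses containing u2 are satisfied and NOT u2 drops from the rest; 0 of the 2^2 = 4 assignments to the other variables satisfy what remains.
With u2 = false, by the same count on the reduced clause set, 1 assignment works.
(One model: u0=T, u1=T, u2=F.)
Total: 0 + 1 = 1.

1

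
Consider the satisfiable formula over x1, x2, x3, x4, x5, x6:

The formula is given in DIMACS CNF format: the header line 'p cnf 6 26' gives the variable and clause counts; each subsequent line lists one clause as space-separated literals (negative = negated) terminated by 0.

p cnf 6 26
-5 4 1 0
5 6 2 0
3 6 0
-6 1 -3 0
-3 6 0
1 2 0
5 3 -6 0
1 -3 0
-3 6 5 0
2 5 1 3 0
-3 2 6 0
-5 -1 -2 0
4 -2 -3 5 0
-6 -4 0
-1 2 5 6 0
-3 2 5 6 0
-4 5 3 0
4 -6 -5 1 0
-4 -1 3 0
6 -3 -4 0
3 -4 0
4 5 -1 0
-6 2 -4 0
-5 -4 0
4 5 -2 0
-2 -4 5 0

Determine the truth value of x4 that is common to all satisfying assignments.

Suppose x4 = True.
From the singleton clause (¬x6), x6 = False.
From the singleton clause (x3), x3 = True.
But (¬x3) is also a unit clause — contradiction.
So every satisfying assignment has x4 = False.

False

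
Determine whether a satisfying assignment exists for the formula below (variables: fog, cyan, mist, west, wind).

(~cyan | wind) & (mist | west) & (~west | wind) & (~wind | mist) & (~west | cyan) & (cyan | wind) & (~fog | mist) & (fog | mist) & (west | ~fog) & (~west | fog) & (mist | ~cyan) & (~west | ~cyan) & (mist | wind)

Yes, satisfiable

Branch on cyan: set cyan = 0.
Unit clause (~west) forces west = 0.
Unit clause (mist) forces mist = 1.
Unit clause (wind) forces wind = 1.
Unit clause (~fog) forces fog = 0.
This assignment satisfies each clause.
A satisfying assignment: fog ↦ 0; cyan ↦ 0; mist ↦ 1; west ↦ 0; wind ↦ 1.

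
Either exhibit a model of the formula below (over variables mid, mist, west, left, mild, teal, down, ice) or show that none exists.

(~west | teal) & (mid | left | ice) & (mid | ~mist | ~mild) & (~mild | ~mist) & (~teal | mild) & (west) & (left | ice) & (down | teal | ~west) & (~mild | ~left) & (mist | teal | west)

mid=1, mist=0, west=1, left=0, mild=1, teal=1, down=1, ice=1

(west) alone gives west = 1.
(teal) alone gives teal = 1.
(mild) alone gives mild = 1.
(~mist) alone gives mist = 0.
(~left) alone gives left = 0.
(ice) alone gives ice = 1.
Every clause is now satisfied; mid, down are unconstrained.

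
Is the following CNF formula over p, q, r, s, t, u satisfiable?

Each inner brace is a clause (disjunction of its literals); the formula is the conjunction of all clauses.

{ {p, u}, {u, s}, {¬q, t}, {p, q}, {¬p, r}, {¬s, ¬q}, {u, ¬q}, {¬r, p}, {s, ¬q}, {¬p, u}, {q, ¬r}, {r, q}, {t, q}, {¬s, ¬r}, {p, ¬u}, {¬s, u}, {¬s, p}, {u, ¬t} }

Unsatisfiable

Try p = True.
(r) alone gives r = True.
(u) alone gives u = True.
(q) alone gives q = True.
(t) alone gives t = True.
(¬s) alone gives s = False.
That conflicts with the unit clause (s).
That branch fails; take p = False instead.
(u) alone gives u = True.
That conflicts with the unit clause (¬u).
Either choice for p ends in contradiction.
No assignment satisfies every clause.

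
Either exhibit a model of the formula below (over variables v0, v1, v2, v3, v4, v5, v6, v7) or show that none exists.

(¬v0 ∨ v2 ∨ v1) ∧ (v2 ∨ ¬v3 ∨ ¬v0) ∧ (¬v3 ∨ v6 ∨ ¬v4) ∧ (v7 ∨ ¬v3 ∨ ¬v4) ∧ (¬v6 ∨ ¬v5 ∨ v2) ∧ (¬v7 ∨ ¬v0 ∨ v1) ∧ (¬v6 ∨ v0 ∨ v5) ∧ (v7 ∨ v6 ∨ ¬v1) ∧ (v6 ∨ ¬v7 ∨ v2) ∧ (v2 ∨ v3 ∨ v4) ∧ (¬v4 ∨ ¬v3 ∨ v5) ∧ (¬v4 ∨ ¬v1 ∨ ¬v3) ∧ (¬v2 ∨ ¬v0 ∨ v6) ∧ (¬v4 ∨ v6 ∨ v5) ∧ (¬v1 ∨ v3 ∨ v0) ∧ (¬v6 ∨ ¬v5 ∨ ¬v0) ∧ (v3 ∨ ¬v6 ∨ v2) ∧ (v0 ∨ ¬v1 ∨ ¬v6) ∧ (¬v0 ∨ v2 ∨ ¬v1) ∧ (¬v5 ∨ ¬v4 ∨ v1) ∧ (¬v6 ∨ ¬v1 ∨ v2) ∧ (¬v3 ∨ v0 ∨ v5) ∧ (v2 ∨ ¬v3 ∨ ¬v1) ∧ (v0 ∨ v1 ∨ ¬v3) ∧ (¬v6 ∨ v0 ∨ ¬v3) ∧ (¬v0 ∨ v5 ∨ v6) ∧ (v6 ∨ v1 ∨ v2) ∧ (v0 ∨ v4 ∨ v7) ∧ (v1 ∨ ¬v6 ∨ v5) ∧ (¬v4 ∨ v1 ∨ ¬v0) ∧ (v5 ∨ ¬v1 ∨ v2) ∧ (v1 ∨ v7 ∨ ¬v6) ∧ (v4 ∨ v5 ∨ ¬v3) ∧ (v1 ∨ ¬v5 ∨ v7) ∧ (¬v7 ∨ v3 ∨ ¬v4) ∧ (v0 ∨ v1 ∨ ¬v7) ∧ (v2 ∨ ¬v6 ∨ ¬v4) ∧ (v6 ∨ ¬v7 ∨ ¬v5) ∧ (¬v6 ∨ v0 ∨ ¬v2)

v0: True, v1: True, v2: True, v3: False, v4: True, v5: False, v6: True, v7: False

Case v0 = True:
Case v2 = True:
From the singleton clause (v6), v6 = True.
From the singleton clause (¬v5), v5 = False.
From the singleton clause (v1), v1 = True.
Case v4 = True:
From the singleton clause (¬v3), v3 = False.
From the singleton clause (¬v7), v7 = False.
Every clause now holds.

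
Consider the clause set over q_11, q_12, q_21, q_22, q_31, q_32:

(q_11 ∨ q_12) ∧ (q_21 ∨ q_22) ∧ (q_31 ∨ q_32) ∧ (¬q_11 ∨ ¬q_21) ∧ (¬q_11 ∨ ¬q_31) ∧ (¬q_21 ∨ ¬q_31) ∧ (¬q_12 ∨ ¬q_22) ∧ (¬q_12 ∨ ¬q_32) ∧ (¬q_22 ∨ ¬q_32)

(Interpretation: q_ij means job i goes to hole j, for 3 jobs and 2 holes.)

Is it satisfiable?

No, unsatisfiable

Suppose q_11 = True.
Unit clause (¬q_21) forces q_21 = False.
Unit clause (q_22) forces q_22 = True.
Unit clause (¬q_31) forces q_31 = False.
Unit clause (q_32) forces q_32 = True.
Now (¬q_32) is unsatisfied and unit — conflict.
Backtrack on q_11: now try q_11 = False.
Unit clause (q_12) forces q_12 = True.
Unit clause (¬q_22) forces q_22 = False.
Unit clause (q_21) forces q_21 = True.
Unit clause (¬q_31) forces q_31 = False.
Unit clause (q_32) forces q_32 = True.
Now (¬q_32) is unsatisfied and unit — conflict.
Both values of q_11 lead to a conflict.
No assignment satisfies every clause.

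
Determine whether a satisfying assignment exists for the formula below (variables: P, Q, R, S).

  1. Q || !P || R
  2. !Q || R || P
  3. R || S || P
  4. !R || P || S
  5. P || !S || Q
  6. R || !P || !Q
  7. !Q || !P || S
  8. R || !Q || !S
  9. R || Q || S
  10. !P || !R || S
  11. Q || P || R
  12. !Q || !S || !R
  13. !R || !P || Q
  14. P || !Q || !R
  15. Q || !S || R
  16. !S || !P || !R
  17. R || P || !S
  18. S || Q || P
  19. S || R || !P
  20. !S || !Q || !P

No, unsatisfiable

Suppose Q = true.
Suppose R = true.
The clause (!S) is unit, so S = false.
The clause (P) is unit, so P = true.
Now (!P) is unsatisfied and unit — conflict.
That branch fails; take R = false instead.
The clause (P) is unit, so P = true.
Now (!P) is unsatisfied and unit — conflict.
Neither R = true nor R = false works.
That branch fails; take Q = false instead.
Suppose P = false.
The clause (!S) is unit, so S = false.
Now (S) is unsatisfied and unit — conflict.
That branch fails; take P = true instead.
The clause (R) is unit, so R = true.
Now (!R) is unsatisfied and unit — conflict.
Neither P = true nor P = false works.
Neither Q = true nor Q = false works.
No assignment satisfies every clause.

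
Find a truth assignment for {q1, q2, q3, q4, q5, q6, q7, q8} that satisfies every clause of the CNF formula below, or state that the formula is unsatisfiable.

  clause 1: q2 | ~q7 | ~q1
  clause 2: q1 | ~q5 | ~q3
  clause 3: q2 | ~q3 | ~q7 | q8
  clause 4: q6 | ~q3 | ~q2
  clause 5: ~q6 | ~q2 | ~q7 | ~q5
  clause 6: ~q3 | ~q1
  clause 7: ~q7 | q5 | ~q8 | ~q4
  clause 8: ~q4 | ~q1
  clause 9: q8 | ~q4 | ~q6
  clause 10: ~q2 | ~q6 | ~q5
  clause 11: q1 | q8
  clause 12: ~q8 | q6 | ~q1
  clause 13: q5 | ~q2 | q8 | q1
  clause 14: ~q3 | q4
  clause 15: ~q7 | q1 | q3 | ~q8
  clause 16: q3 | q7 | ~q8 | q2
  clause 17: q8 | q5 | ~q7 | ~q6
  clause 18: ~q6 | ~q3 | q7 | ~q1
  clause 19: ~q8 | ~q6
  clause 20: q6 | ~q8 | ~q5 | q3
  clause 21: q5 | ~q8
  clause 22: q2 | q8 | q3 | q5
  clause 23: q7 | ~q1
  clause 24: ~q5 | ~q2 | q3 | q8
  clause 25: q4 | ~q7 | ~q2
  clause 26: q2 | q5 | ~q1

Try q3 = 0.
Try q4 = 0.
Try q1 = 1.
(q7) alone gives q7 = 1.
(q2) alone gives q2 = 1.
But (~q2) is also a unit clause — contradiction.
Backtrack on q1: now try q1 = 0.
(q8) alone gives q8 = 1.
(~q7) alone gives q7 = 0.
(q2) alone gives q2 = 1.
(~q6) alone gives q6 = 0.
(~q5) alone gives q5 = 0.
But (q5) is also a unit clause — contradiction.
Both values of q1 lead to a conflict.
Backtrack on q4: now try q4 = 1.
(~q1) alone gives q1 = 0.
(q8) alone gives q8 = 1.
(~q7) alone gives q7 = 0.
(q2) alone gives q2 = 1.
(~q6) alone gives q6 = 0.
(~q5) alone gives q5 = 0.
But (q5) is also a unit clause — contradiction.
Both values of q4 lead to a conflict.
Backtrack on q3: now try q3 = 1.
(~q1) alone gives q1 = 0.
(~q5) alone gives q5 = 0.
(q8) alone gives q8 = 1.
But (~q8) is also a unit clause — contradiction.
Both values of q3 lead to a conflict.

UNSATISFIABLE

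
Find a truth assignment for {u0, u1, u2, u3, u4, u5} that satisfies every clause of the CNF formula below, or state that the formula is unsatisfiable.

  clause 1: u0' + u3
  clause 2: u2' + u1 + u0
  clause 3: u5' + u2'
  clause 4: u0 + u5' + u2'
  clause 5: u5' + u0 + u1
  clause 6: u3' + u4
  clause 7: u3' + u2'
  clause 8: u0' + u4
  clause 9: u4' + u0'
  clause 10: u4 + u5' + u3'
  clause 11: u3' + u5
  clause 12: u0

UNSATISFIABLE

(u0) alone gives u0 = 1.
(u3) alone gives u3 = 1.
(u4) alone gives u4 = 1.
Now (u4') is unsatisfied and unit — conflict.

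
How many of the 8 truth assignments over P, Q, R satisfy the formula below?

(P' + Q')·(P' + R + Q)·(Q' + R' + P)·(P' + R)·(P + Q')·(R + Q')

There are 2^3 = 8 truth assignments over (P, Q, R).
Check each against the 6 clauses (columns in the order P, Q, R):
  F F F  ✓ satisfies all
  F F T  ✓ satisfies all
  F T F  ✗ fails (P + Q')
  F T T  ✗ fails (Q' + R' + P)
  T F F  ✗ fails (P' + R + Q)
  T F T  ✓ satisfies all
  T T F  ✗ fails (P' + Q')
  T T T  ✗ fails (P' + Q')
3 of the 8 rows are models.

3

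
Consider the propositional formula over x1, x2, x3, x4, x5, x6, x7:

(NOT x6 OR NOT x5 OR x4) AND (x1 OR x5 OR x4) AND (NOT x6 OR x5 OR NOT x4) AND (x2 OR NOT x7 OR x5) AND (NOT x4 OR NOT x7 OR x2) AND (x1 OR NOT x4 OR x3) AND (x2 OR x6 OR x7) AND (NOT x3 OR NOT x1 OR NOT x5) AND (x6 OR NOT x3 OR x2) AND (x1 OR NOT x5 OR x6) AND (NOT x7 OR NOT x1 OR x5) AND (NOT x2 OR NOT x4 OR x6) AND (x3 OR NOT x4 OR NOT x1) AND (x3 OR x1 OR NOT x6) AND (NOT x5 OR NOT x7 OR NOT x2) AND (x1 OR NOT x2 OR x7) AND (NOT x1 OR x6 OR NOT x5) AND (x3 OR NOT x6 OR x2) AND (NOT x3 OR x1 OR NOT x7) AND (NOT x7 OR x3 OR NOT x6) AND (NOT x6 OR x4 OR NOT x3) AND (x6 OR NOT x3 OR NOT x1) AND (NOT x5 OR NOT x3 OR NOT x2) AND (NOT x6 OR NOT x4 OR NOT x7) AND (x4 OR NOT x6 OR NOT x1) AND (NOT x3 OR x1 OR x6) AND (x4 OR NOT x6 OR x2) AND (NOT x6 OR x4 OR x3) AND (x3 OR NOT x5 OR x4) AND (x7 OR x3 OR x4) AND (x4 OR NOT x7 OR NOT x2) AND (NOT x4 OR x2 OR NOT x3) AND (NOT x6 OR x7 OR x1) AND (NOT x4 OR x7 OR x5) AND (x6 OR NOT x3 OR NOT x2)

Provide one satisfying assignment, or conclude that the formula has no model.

Suppose x6 = false.
Suppose x2 = true.
Unit clause (NOT x4) forces x4 = false.
Unit clause (NOT x7) forces x7 = false.
Unit clause (x1) forces x1 = true.
Unit clause (NOT x5) forces x5 = false.
Unit clause (NOT x3) forces x3 = false.
That conflicts with the unit clause (x3).
So x2 must be the other value — set x2 = false.
Unit clause (x7) forces x7 = true.
Unit clause (x5) forces x5 = true.
Unit clause (NOT x4) forces x4 = false.
Unit clause (NOT x3) forces x3 = false.
That conflicts with the unit clause (x3).
Neither x2 = true nor x2 = false works.
So x6 must be the other value — set x6 = true.
Suppose x5 = false.
Unit clause (NOT x4) forces x4 = false.
Unit clause (x1) forces x1 = true.
That conflicts with the unit clause (NOT x1).
So x5 must be the other value — set x5 = true.
Unit clause (x4) forces x4 = true.
Unit clause (NOT x7) forces x7 = false.
Unit clause (x1) forces x1 = true.
Unit clause (NOT x3) forces x3 = false.
That conflicts with the unit clause (x3).
Neither x5 = true nor x5 = false works.
Neither x6 = true nor x6 = false works.

UNSATISFIABLE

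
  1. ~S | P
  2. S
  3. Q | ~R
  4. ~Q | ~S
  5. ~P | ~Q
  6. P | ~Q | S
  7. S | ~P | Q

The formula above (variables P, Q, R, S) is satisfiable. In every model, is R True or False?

Suppose R = 1.
The clause (S) is unit, so S = 1.
The clause (P) is unit, so P = 1.
The clause (Q) is unit, so Q = 1.
Now (~Q) is unsatisfied and unit — conflict.
So every satisfying assignment has R = False.

False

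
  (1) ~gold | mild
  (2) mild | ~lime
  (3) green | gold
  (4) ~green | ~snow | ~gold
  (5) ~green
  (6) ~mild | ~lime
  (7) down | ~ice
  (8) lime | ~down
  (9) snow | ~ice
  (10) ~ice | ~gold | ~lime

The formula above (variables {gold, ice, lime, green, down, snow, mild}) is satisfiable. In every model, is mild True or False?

Suppose mild = 0.
The clause (~gold) is unit, so gold = 0.
The clause (~lime) is unit, so lime = 0.
The clause (green) is unit, so green = 1.
Now (~green) is unsatisfied and unit — conflict.
So every satisfying assignment has mild = True.

True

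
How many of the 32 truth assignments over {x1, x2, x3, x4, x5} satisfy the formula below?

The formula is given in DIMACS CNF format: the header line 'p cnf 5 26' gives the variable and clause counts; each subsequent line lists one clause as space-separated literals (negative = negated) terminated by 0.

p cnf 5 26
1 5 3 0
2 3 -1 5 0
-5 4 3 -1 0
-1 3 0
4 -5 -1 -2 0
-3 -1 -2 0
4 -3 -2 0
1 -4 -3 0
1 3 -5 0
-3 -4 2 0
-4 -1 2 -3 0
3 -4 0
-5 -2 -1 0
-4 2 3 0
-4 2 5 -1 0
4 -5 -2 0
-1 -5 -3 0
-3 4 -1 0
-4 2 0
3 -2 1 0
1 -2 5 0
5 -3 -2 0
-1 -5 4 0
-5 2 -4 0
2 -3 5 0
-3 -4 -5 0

1

There are 2^5 = 32 truth assignments over (x1, x2, x3, x4, x5).
Split on x5. With x5 = True, the clauses containing x5 are satisfied and ¬x5 drops from the rest; 1 of the 2^4 = 16 assignments to the other variables satisfy what remains.
With x5 = False, by the same count on the reduced clause set, 0 assignments work.
Total: 1 + 0 = 1.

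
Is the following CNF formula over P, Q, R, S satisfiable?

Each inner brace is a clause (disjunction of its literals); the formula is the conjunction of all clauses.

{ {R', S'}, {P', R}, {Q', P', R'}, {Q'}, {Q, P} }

From the singleton clause (Q'), Q = 0.
From the singleton clause (P), P = 1.
From the singleton clause (R), R = 1.
From the singleton clause (S'), S = 0.
Every clause now holds.
A satisfying assignment: P ↦ 1,  Q ↦ 0,  R ↦ 1,  S ↦ 0.

Yes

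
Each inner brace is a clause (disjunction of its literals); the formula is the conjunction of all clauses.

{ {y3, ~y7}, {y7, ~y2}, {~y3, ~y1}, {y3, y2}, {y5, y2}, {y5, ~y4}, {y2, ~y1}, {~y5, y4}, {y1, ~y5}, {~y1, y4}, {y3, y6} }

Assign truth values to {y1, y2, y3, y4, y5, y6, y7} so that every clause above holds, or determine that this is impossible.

y1 ↦ 0,  y2 ↦ 1,  y3 ↦ 1,  y4 ↦ 0,  y5 ↦ 0,  y6 ↦ 1,  y7 ↦ 1

Case y3 = 1:
Unit clause (~y1) forces y1 = 0.
Unit clause (~y5) forces y5 = 0.
Unit clause (y2) forces y2 = 1.
Unit clause (y7) forces y7 = 1.
Unit clause (~y4) forces y4 = 0.
Every clause is now satisfied; y6 is unconstrained.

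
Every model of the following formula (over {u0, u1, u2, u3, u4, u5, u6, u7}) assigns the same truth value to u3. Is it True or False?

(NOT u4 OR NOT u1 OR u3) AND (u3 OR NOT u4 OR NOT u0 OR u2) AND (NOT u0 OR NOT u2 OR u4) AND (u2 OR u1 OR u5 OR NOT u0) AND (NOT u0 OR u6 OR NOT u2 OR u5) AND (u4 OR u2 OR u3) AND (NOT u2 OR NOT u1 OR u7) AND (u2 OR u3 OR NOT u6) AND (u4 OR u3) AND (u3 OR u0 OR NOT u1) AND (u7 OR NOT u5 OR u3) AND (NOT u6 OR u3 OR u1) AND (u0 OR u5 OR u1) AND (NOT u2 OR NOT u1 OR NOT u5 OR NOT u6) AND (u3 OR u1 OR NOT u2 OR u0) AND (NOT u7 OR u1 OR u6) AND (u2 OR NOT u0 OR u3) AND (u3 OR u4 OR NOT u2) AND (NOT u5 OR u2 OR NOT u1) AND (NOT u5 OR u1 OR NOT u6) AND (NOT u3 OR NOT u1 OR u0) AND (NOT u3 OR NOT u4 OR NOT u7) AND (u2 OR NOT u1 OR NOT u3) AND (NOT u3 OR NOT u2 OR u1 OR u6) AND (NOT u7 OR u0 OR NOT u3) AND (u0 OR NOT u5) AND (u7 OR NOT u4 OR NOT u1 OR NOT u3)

True

Suppose u3 = false.
The clause (u4) is unit, so u4 = true.
The clause (NOT u1) is unit, so u1 = false.
The clause (NOT u6) is unit, so u6 = false.
The clause (NOT u7) is unit, so u7 = false.
The clause (NOT u5) is unit, so u5 = false.
The clause (u0) is unit, so u0 = true.
The clause (u2) is unit, so u2 = true.
That conflicts with the unit clause (NOT u2).
So every satisfying assignment has u3 = True.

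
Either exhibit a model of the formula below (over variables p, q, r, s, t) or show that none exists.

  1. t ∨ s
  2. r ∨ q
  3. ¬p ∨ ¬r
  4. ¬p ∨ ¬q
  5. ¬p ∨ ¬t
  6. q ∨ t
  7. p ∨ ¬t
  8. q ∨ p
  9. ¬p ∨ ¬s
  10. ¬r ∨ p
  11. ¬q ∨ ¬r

p=False; q=True; r=False; s=True; t=False

Suppose t = False.
From the singleton clause (s), s = True.
From the singleton clause (q), q = True.
From the singleton clause (¬p), p = False.
From the singleton clause (¬r), r = False.
This assignment satisfies each clause.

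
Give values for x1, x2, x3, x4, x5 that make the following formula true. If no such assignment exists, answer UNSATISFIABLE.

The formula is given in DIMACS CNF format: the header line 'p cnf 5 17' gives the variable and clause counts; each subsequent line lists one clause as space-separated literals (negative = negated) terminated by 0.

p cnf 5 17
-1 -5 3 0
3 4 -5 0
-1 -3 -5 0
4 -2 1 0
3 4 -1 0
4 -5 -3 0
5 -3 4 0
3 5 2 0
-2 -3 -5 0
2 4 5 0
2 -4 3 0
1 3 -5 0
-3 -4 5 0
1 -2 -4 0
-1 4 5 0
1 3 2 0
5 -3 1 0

Case x1 = False:
Case x4 = True:
The clause (¬x2) is unit, so x2 = False.
The clause (x3) is unit, so x3 = True.
The clause (x5) is unit, so x5 = True.
This assignment satisfies each clause.

x1 ↦ False,  x2 ↦ False,  x3 ↦ True,  x4 ↦ True,  x5 ↦ True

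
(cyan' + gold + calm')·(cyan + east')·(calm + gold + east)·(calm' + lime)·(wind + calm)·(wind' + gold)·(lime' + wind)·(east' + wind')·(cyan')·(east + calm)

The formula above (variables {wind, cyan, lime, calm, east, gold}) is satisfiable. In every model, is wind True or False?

Suppose wind = 0.
Unit clause (calm) forces calm = 1.
Unit clause (lime) forces lime = 1.
Now (lime') is unsatisfied and unit — conflict.
So every satisfying assignment has wind = True.

True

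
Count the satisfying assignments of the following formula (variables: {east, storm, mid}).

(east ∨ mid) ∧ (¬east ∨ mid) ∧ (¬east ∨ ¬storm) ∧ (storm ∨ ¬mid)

There are 2^3 = 8 truth assignments over (east, storm, mid).
Check each against the 4 clauses (columns in the order east, storm, mid):
  F F F  ✗ fails (east ∨ mid)
  F F T  ✗ fails (storm ∨ ¬mid)
  F T F  ✗ fails (east ∨ mid)
  F T T  ✓ satisfies all
  T F F  ✗ fails (¬east ∨ mid)
  T F T  ✗ fails (storm ∨ ¬mid)
  T T F  ✗ fails (¬east ∨ mid)
  T T T  ✗ fails (¬east ∨ ¬storm)
1 of the 8 rows is a model.

1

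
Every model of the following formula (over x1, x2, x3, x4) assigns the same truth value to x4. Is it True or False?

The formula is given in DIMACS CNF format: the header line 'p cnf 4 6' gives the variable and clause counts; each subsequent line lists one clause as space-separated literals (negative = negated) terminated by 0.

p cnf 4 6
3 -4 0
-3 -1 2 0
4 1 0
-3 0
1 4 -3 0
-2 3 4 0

False

Suppose x4 = True.
(x3) alone gives x3 = True.
That conflicts with the unit clause (¬x3).
So every satisfying assignment has x4 = False.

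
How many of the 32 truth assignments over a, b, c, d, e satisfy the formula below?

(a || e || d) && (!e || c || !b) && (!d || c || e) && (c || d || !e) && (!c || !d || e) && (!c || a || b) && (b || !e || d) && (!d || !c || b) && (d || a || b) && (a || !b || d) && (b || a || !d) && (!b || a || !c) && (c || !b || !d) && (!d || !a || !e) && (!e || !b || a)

There are 2^5 = 32 truth assignments over (a, b, c, d, e).
Split on c. With c = true, the clauses containing c are satisfied and !c drops from the rest; 3 of the 2^4 = 16 assignments to the other variables satisfy what remains.
With c = false, by the same count on the reduced clause set, 2 assignments work.
(One model: a=T, b=F, c=F, d=F, e=F.)
Total: 3 + 2 = 5.

5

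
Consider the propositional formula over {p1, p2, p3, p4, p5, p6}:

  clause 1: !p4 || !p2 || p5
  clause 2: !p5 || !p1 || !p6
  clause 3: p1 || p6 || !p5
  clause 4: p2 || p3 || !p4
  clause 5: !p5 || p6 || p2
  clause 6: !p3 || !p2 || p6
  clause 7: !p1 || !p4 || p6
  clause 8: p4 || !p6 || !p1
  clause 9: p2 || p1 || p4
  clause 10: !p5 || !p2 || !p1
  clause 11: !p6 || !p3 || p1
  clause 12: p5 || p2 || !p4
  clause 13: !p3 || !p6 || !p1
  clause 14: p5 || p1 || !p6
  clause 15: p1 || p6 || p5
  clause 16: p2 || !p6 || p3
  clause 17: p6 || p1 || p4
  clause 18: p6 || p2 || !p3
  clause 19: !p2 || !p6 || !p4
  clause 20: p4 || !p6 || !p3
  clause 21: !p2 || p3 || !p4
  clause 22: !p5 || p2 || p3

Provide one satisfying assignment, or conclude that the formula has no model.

p1: false,  p2: true,  p3: false,  p4: false,  p5: true,  p6: true

Try p4 = false.
Try p6 = true.
From the singleton clause (!p1), p1 = false.
From the singleton clause (p2), p2 = true.
From the singleton clause (!p3), p3 = false.
From the singleton clause (p5), p5 = true.
Every clause now holds.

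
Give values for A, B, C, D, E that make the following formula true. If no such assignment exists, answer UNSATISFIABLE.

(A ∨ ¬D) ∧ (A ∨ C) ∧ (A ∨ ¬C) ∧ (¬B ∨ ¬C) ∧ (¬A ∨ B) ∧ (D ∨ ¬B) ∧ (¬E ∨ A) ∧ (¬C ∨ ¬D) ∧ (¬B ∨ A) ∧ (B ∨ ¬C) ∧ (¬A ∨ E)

A=True,  B=True,  C=False,  D=True,  E=True

Branch on A: set A = True.
The clause (B) is unit, so B = True.
The clause (¬C) is unit, so C = False.
The clause (D) is unit, so D = True.
The clause (E) is unit, so E = True.
Every clause now holds.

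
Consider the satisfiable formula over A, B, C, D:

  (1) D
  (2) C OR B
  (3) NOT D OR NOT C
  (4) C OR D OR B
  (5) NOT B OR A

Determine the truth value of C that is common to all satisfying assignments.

Suppose C = true.
The clause (D) is unit, so D = true.
But (NOT D) is also a unit clause — contradiction.
So every satisfying assignment has C = False.

False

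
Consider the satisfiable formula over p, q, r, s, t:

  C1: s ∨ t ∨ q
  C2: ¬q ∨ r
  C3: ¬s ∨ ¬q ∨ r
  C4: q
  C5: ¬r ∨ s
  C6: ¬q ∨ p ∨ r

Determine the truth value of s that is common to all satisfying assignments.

Suppose s = False.
Unit clause (q) forces q = True.
Unit clause (r) forces r = True.
But (¬r) is also a unit clause — contradiction.
So every satisfying assignment has s = True.

True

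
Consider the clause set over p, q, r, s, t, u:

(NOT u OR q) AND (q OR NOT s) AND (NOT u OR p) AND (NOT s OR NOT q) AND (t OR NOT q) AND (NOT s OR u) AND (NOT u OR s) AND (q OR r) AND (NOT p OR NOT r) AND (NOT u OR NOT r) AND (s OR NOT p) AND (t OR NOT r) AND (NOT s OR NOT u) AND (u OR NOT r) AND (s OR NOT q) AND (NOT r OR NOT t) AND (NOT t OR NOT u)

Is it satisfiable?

Unsatisfiable

Branch on u: set u = false.
(NOT s) alone gives s = false.
(NOT p) alone gives p = false.
(NOT r) alone gives r = false.
(q) alone gives q = true.
But (NOT q) is also a unit clause — contradiction.
Undo u and try u = true.
(q) alone gives q = true.
(p) alone gives p = true.
(NOT s) alone gives s = false.
But (s) is also a unit clause — contradiction.
Both values of u lead to a conflict.
No assignment satisfies every clause.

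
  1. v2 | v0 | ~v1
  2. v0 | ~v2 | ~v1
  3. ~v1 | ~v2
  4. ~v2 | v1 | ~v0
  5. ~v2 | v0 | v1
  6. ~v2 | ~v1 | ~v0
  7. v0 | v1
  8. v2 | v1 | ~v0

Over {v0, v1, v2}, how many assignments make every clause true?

1

There are 2^3 = 8 truth assignments over (v0, v1, v2).
Check each against the 8 clauses (columns in the order v0, v1, v2):
  F F F  ✗ fails (v0 | v1)
  F F T  ✗ fails (~v2 | v0 | v1)
  F T F  ✗ fails (v2 | v0 | ~v1)
  F T T  ✗ fails (v0 | ~v2 | ~v1)
  T F F  ✗ fails (v2 | v1 | ~v0)
  T F T  ✗ fails (~v2 | v1 | ~v0)
  T T F  ✓ satisfies all
  T T T  ✗ fails (~v1 | ~v2)
1 of the 8 rows is a model.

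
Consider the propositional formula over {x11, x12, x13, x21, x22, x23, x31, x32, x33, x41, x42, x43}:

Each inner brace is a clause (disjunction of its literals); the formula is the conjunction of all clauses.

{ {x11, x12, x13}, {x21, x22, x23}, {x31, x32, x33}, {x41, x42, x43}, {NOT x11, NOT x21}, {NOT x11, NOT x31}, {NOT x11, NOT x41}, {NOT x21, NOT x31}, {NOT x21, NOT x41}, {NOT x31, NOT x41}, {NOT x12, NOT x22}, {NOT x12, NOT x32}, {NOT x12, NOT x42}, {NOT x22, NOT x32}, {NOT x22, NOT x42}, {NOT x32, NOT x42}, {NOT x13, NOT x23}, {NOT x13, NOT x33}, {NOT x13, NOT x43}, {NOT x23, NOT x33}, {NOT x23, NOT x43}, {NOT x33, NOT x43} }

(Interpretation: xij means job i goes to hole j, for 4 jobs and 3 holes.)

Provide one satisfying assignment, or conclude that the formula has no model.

Branch on x11: set x11 = false.
Branch on x12: set x12 = true.
The clause (NOT x22) is unit, so x22 = false.
The clause (NOT x32) is unit, so x32 = false.
The clause (NOT x42) is unit, so x42 = false.
Branch on x21: set x21 = true.
The clause (NOT x31) is unit, so x31 = false.
The clause (x33) is unit, so x33 = true.
The clause (NOT x41) is unit, so x41 = false.
The clause (x43) is unit, so x43 = true.
But (NOT x43) is also a unit clause — contradiction.
Undo x21 and try x21 = false.
The clause (x23) is unit, so x23 = true.
The clause (NOT x13) is unit, so x13 = false.
The clause (NOT x33) is unit, so x33 = false.
The clause (x31) is unit, so x31 = true.
The clause (NOT x41) is unit, so x41 = false.
The clause (x43) is unit, so x43 = true.
But (NOT x43) is also a unit clause — contradiction.
Both values of x21 lead to a conflict.
Undo x12 and try x12 = false.
The clause (x13) is unit, so x13 = true.
The clause (NOT x23) is unit, so x23 = false.
The clause (NOT x33) is unit, so x33 = false.
The clause (NOT x43) is unit, so x43 = false.
Branch on x21: set x21 = true.
The clause (NOT x31) is unit, so x31 = false.
The clause (x32) is unit, so x32 = true.
The clause (NOT x41) is unit, so x41 = false.
The clause (x42) is unit, so x42 = true.
But (NOT x42) is also a unit clause — contradiction.
Undo x21 and try x21 = false.
The clause (x22) is unit, so x22 = true.
The clause (NOT x32) is unit, so x32 = false.
The clause (x31) is unit, so x31 = true.
The clause (NOT x41) is unit, so x41 = false.
The clause (x42) is unit, so x42 = true.
But (NOT x42) is also a unit clause — contradiction.
Both values of x21 lead to a conflict.
Both values of x12 lead to a conflict.
Undo x11 and try x11 = true.
The clause (NOT x21) is unit, so x21 = false.
The clause (NOT x31) is unit, so x31 = false.
The clause (NOT x41) is unit, so x41 = false.
Branch on x22: set x22 = true.
The clause (NOT x12) is unit, so x12 = false.
The clause (NOT x32) is unit, so x32 = false.
The clause (x33) is unit, so x33 = true.
The clause (NOT x42) is unit, so x42 = false.
The clause (x43) is unit, so x43 = true.
But (NOT x43) is also a unit clause — contradiction.
Undo x22 and try x22 = false.
The clause (x23) is unit, so x23 = true.
The clause (NOT x13) is unit, so x13 = false.
The clause (NOT x33) is unit, so x33 = false.
The clause (x32) is unit, so x32 = true.
The clause (NOT x12) is unit, so x12 = false.
The clause (NOT x42) is unit, so x42 = false.
The clause (x43) is unit, so x43 = true.
But (NOT x43) is also a unit clause — contradiction.
Both values of x22 lead to a conflict.
Both values of x11 lead to a conflict.

UNSATISFIABLE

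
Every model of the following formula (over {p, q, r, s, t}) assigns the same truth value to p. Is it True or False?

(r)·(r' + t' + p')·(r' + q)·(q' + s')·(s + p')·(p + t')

Suppose p = 1.
The clause (r) is unit, so r = 1.
The clause (t') is unit, so t = 0.
The clause (q) is unit, so q = 1.
The clause (s') is unit, so s = 0.
Now (s) is unsatisfied and unit — conflict.
So every satisfying assignment has p = False.

False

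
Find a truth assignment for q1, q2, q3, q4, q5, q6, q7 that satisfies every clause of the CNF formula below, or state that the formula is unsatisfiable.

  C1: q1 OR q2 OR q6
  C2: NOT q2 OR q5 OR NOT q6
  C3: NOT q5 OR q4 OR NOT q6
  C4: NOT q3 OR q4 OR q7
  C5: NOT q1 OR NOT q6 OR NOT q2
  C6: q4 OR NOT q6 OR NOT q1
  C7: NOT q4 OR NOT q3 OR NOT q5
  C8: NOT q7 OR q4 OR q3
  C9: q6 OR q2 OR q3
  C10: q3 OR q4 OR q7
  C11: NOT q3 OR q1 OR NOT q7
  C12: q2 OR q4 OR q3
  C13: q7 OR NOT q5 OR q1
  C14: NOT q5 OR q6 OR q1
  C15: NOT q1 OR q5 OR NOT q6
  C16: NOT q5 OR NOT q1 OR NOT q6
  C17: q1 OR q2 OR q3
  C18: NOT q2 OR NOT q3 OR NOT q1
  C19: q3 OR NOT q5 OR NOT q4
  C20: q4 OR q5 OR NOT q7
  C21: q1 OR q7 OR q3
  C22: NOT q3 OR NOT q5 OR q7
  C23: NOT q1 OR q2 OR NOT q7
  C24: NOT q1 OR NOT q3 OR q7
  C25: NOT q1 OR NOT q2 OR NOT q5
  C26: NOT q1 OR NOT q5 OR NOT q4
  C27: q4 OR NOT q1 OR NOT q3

Try q1 = false.
Try q2 = true.
Try q5 = false.
Unit clause (NOT q6) forces q6 = false.
Try q3 = false.
Unit clause (q7) forces q7 = true.
Unit clause (q4) forces q4 = true.
All clauses are satisfied.

q1: false; q2: true; q3: false; q4: true; q5: false; q6: false; q7: true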